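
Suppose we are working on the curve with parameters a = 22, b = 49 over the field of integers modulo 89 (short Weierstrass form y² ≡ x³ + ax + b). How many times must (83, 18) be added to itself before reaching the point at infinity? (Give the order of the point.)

2P: tangent at (83, 18): λ = (3·83² + 22)/(2·18) ≡ 41/36. 36⁻¹ ≡ 47 (mod 89), so λ ≡ 41·47 ≡ 58.
  x = λ² - 83 - 83 = 3364 - 166 ≡ 83; y = λ·(83 - 83) - 18 ≡ 71. → (83, 71)
3P: (83, 71) + (83, 18): same x and y₁ ≡ -y₂, so the sum is the point at infinity.
3P = the point at infinity, so the order is 3.

3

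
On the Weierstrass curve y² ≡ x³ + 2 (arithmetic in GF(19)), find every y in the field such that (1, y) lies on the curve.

x³ + 0x + 2 = 3 ≡ 3 (mod 19).
3 is a non-residue mod 19; no y exists.

none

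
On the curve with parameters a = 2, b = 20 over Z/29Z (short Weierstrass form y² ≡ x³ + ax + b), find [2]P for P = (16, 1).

tangent at (16, 1): λ = (3·16² + 2)/(2·1) ≡ 16/2. 2⁻¹ ≡ 15 (mod 29), so λ ≡ 16·15 ≡ 8.
  x = λ² - 16 - 16 = 64 - 32 ≡ 3; y = λ·(16 - 3) - 1 ≡ 16. → (3, 16)

(3, 16)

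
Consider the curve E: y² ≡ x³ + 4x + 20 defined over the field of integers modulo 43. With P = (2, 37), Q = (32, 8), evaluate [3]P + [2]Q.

(16, 40)

First 3P:
Repeated addition: build up to 3P.
2P: tangent at (2, 37): λ = (3·2² + 4)/(2·37) ≡ 16/31. 31⁻¹ ≡ 25 (mod 43) since 31·25 = 775 ≡ 1, so λ ≡ 16·25 ≡ 13.
  x = λ² - 2 - 2 = 169 - 4 ≡ 36; y = λ·(2 - 36) - 37 ≡ 37. → (36, 37)
3P: (36, 37) + (2, 37). λ = (37 - 37)/(2 - 36) ≡ 0/9 mod 43. 9⁻¹ ≡ 24 (mod 43) since 9·24 = 216 ≡ 1, so λ ≡ 0.
  x = λ² - 36 - 2 = 0 - 38 ≡ 5; y = λ·(36 - 5) - 37 ≡ 6. → (5, 6)
3P = (5, 6).
Next 2Q:
Repeated addition: build up to 2Q.
2Q: tangent at (32, 8): λ = (3·32² + 4)/(2·8) ≡ 23/16. 16⁻¹ ≡ 35 (mod 43), so λ ≡ 23·35 ≡ 31.
  x = λ² - 32 - 32 = 961 - 64 ≡ 37; y = λ·(32 - 37) - 8 ≡ 9. → (37, 9)
2Q = (37, 9).
Finally 3P + 2Q:
(5, 6) + (37, 9). λ = (9 - 6)/(37 - 5) ≡ 3/32 mod 43. 32⁻¹ ≡ 39 (mod 43), so λ ≡ 31.
  x = λ² - 5 - 37 = 961 - 42 ≡ 16; y = λ·(5 - 16) - 6 ≡ 40. → (16, 40)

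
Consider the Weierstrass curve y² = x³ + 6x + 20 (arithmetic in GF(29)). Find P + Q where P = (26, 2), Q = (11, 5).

(28, 10)

(26, 2) + (11, 5). λ = (5 - 2)/(11 - 26) ≡ 3/14 mod 29. 14⁻¹ ≡ 27 (mod 29) since 14·27 = 378 ≡ 1, so λ ≡ 23.
  x = λ² - 26 - 11 = 529 - 37 ≡ 28; y = λ·(26 - 28) - 2 ≡ 10. → (28, 10)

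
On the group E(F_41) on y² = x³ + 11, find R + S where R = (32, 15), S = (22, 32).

(32, 15) + (22, 32). λ = (32 - 15)/(22 - 32) ≡ 17/31 mod 41. 31⁻¹ ≡ 4 (mod 41), so λ ≡ 27.
  x = λ² - 32 - 22 = 729 - 54 ≡ 19; y = λ·(32 - 19) - 15 ≡ 8. → (19, 8)

(19, 8)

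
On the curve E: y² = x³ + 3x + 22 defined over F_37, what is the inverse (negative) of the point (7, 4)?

(7, 33)

-(7, 4) = (7, -4 mod 37) = (7, 33).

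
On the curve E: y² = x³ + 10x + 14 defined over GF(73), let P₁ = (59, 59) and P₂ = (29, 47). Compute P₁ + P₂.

(59, 59) + (29, 47). λ = (47 - 59)/(29 - 59) ≡ 61/43 mod 73. 43⁻¹ ≡ 17 (mod 73) since 43·17 = 731 ≡ 1, so λ ≡ 15.
  x = λ² - 59 - 29 = 225 - 88 ≡ 64; y = λ·(59 - 64) - 59 ≡ 12. → (64, 12)

(64, 12)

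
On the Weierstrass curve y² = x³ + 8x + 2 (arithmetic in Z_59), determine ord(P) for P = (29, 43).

2P: tangent at (29, 43): λ = (3·29² + 8)/(2·43) ≡ 53/27. 27⁻¹ ≡ 35 (mod 59), so λ ≡ 53·35 ≡ 26.
  x = λ² - 29 - 29 = 676 - 58 ≡ 28; y = λ·(29 - 28) - 43 ≡ 42. → (28, 42)
3P: (28, 42) + (29, 43). λ = (43 - 42)/(29 - 28) ≡ 1/1 mod 59. 1⁻¹ ≡ 1 (mod 59) since 1·1 = 1 ≡ 1, so λ ≡ 1.
  x = λ² - 28 - 29 = 1 - 57 ≡ 3; y = λ·(28 - 3) - 42 ≡ 42. → (3, 42)
4P: (3, 42) + (29, 43). λ = (43 - 42)/(29 - 3) ≡ 1/26 mod 59. 26⁻¹ ≡ 25 (mod 59) since 26·25 = 650 ≡ 1, so λ ≡ 25.
  x = λ² - 3 - 29 = 625 - 32 ≡ 3; y = λ·(3 - 3) - 42 ≡ 17. → (3, 17)
5P: (3, 17) + (29, 43). λ = (43 - 17)/(29 - 3) ≡ 26/26 mod 59. 26⁻¹ ≡ 25 (mod 59) since 26·25 = 650 ≡ 1, so λ ≡ 1.
  x = λ² - 3 - 29 = 1 - 32 ≡ 28; y = λ·(3 - 28) - 17 ≡ 17. → (28, 17)
6P: (28, 17) + (29, 43). λ = (43 - 17)/(29 - 28) ≡ 26/1 mod 59. 1⁻¹ ≡ 1 (mod 59), so λ ≡ 26.
  x = λ² - 28 - 29 = 676 - 57 ≡ 29; y = λ·(28 - 29) - 17 ≡ 16. → (29, 16)
7P: (29, 16) + (29, 43): same x and y₁ ≡ -y₂, so the sum is 𝒪.
7P = 𝒪, so the order is 7.

7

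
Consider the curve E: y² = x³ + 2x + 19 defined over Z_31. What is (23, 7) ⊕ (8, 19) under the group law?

(23, 7) + (8, 19). λ = (19 - 7)/(8 - 23) ≡ 12/16 mod 31. 16⁻¹ ≡ 2 (mod 31), so λ ≡ 24.
  x = λ² - 23 - 8 = 576 - 31 ≡ 18; y = λ·(23 - 18) - 7 ≡ 20. → (18, 20)

(18, 20)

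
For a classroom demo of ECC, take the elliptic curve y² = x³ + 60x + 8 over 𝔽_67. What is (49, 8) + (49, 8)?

tangent at (49, 8): λ = (3·49² + 60)/(2·8) ≡ 27/16. 16⁻¹ ≡ 21 (mod 67), so λ ≡ 27·21 ≡ 31.
  x = λ² - 49 - 49 = 961 - 98 ≡ 59; y = λ·(49 - 59) - 8 ≡ 17. → (59, 17)

(59, 17)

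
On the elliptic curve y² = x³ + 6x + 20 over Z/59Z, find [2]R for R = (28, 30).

tangent at (28, 30): λ = (3·28² + 6)/(2·30) ≡ 57/1. 1⁻¹ ≡ 1 (mod 59), so λ ≡ 57·1 ≡ 57.
  x = λ² - 28 - 28 = 3249 - 56 ≡ 7; y = λ·(28 - 7) - 30 ≡ 46. → (7, 46)

(7, 46)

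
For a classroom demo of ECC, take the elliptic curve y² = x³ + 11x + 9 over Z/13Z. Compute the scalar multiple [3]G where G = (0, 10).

(7, 0)

Repeated addition: build up to 3G.
2G: tangent at (0, 10): λ = (3·0² + 11)/(2·10) ≡ 11/7. 7⁻¹ ≡ 2 (mod 13), so λ ≡ 11·2 ≡ 9.
  x = λ² - 0 - 0 = 81 - 0 ≡ 3; y = λ·(0 - 3) - 10 ≡ 2. → (3, 2)
3G: (3, 2) + (0, 10). λ = (10 - 2)/(0 - 3) ≡ 8/10 mod 13. 10⁻¹ ≡ 4 (mod 13) since 10·4 = 40 ≡ 1, so λ ≡ 6.
  x = λ² - 3 - 0 = 36 - 3 ≡ 7; y = λ·(3 - 7) - 2 ≡ 0. → (7, 0)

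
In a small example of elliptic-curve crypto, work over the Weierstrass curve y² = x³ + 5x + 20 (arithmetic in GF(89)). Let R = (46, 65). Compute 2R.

(6, 55)

tangent at (46, 65): λ = (3·46² + 5)/(2·65) ≡ 34/41. 41⁻¹ ≡ 76 (mod 89), so λ ≡ 34·76 ≡ 3.
  x = λ² - 46 - 46 = 9 - 92 ≡ 6; y = λ·(46 - 6) - 65 ≡ 55. → (6, 55)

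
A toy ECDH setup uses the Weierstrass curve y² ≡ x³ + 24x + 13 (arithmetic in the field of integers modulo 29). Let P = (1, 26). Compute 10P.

(4, 12)

Double-and-add on 10 = (1010)₂. Start with P = (1, 26) for the leading 1-bit.
double: tangent at (1, 26): λ = (3·1² + 24)/(2·26) ≡ 27/23. 23⁻¹ ≡ 24 (mod 29), so λ ≡ 27·24 ≡ 10.
  x = λ² - 1 - 1 = 100 - 2 ≡ 11; y = λ·(1 - 11) - 26 ≡ 19. → (11, 19)
double: tangent at (11, 19): λ = (3·11² + 24)/(2·19) ≡ 10/9. 9⁻¹ ≡ 13 (mod 29) since 9·13 = 117 ≡ 1, so λ ≡ 10·13 ≡ 14.
  x = λ² - 11 - 11 = 196 - 22 ≡ 0; y = λ·(11 - 0) - 19 ≡ 19. → (0, 19)
add P: (0, 19) + (1, 26). λ = (26 - 19)/(1 - 0) ≡ 7/1 mod 29. 1⁻¹ ≡ 1 (mod 29) since 1·1 = 1 ≡ 1, so λ ≡ 7.
  x = λ² - 0 - 1 = 49 - 1 ≡ 19; y = λ·(0 - 19) - 19 ≡ 22. → (19, 22)
double: tangent at (19, 22): λ = (3·19² + 24)/(2·22) ≡ 5/15. 15⁻¹ ≡ 2 (mod 29) since 15·2 = 30 ≡ 1, so λ ≡ 5·2 ≡ 10.
  x = λ² - 19 - 19 = 100 - 38 ≡ 4; y = λ·(19 - 4) - 22 ≡ 12. → (4, 12)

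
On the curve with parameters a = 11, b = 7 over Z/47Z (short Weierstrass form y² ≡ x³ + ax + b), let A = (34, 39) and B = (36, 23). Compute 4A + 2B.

(4, 16)

First 4A:
Double-and-add on 4 = (100)₂. Start with A = (34, 39) for the leading 1-bit.
double: tangent at (34, 39): λ = (3·34² + 11)/(2·39) ≡ 1/31. 31⁻¹ ≡ 44 (mod 47), so λ ≡ 1·44 ≡ 44.
  x = λ² - 34 - 34 = 1936 - 68 ≡ 35; y = λ·(34 - 35) - 39 ≡ 11. → (35, 11)
double: tangent at (35, 11): λ = (3·35² + 11)/(2·11) ≡ 20/22. 22⁻¹ ≡ 15 (mod 47) since 22·15 = 330 ≡ 1, so λ ≡ 20·15 ≡ 18.
  x = λ² - 35 - 35 = 324 - 70 ≡ 19; y = λ·(35 - 19) - 11 ≡ 42. → (19, 42)
4A = (19, 42).
Next 2B:
Repeated addition: build up to 2B.
2B: tangent at (36, 23): λ = (3·36² + 11)/(2·23) ≡ 45/46. 46⁻¹ ≡ 46 (mod 47), so λ ≡ 45·46 ≡ 2.
  x = λ² - 36 - 36 = 4 - 72 ≡ 26; y = λ·(36 - 26) - 23 ≡ 44. → (26, 44)
2B = (26, 44).
Finally 4A + 2B:
(19, 42) + (26, 44). λ = (44 - 42)/(26 - 19) ≡ 2/7 mod 47. 7⁻¹ ≡ 27 (mod 47), so λ ≡ 7.
  x = λ² - 19 - 26 = 49 - 45 ≡ 4; y = λ·(19 - 4) - 42 ≡ 16. → (4, 16)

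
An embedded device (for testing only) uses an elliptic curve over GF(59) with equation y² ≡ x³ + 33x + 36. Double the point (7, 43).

tangent at (7, 43): λ = (3·7² + 33)/(2·43) ≡ 3/27. 27⁻¹ ≡ 35 (mod 59) since 27·35 = 945 ≡ 1, so λ ≡ 3·35 ≡ 46.
  x = λ² - 7 - 7 = 2116 - 14 ≡ 37; y = λ·(7 - 37) - 43 ≡ 52. → (37, 52)

(37, 52)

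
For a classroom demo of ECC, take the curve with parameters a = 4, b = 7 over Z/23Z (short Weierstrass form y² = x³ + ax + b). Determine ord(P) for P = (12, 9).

12

2P: tangent at (12, 9): λ = (3·12² + 4)/(2·9) ≡ 22/18. 18⁻¹ ≡ 9 (mod 23) since 18·9 = 162 ≡ 1, so λ ≡ 22·9 ≡ 14.
  x = λ² - 12 - 12 = 196 - 24 ≡ 11; y = λ·(12 - 11) - 9 ≡ 5. → (11, 5)
3P: (11, 5) + (12, 9). λ = (9 - 5)/(12 - 11) ≡ 4/1 mod 23. 1⁻¹ ≡ 1 (mod 23), so λ ≡ 4.
  x = λ² - 11 - 12 = 16 - 23 ≡ 16; y = λ·(11 - 16) - 5 ≡ 21. → (16, 21)
4P: (16, 21) + (12, 9). λ = (9 - 21)/(12 - 16) ≡ 11/19 mod 23. 19⁻¹ ≡ 17 (mod 23) since 19·17 = 323 ≡ 1, so λ ≡ 3.
  x = λ² - 16 - 12 = 9 - 28 ≡ 4; y = λ·(16 - 4) - 21 ≡ 15. → (4, 15)
5P: (4, 15) + (12, 9). λ = (9 - 15)/(12 - 4) ≡ 17/8 mod 23. 8⁻¹ ≡ 3 (mod 23), so λ ≡ 5.
  x = λ² - 4 - 12 = 25 - 16 ≡ 9; y = λ·(4 - 9) - 15 ≡ 6. → (9, 6)
6P: (9, 6) + (12, 9). λ = (9 - 6)/(12 - 9) ≡ 3/3 mod 23. 3⁻¹ ≡ 8 (mod 23), so λ ≡ 1.
  x = λ² - 9 - 12 = 1 - 21 ≡ 3; y = λ·(9 - 3) - 6 ≡ 0. → (3, 0)
7P: (3, 0) + (12, 9). λ = (9 - 0)/(12 - 3) ≡ 9/9 mod 23. 9⁻¹ ≡ 18 (mod 23), so λ ≡ 1.
  x = λ² - 3 - 12 = 1 - 15 ≡ 9; y = λ·(3 - 9) - 0 ≡ 17. → (9, 17)
8P: (9, 17) + (12, 9). λ = (9 - 17)/(12 - 9) ≡ 15/3 mod 23. 3⁻¹ ≡ 8 (mod 23), so λ ≡ 5.
  x = λ² - 9 - 12 = 25 - 21 ≡ 4; y = λ·(9 - 4) - 17 ≡ 8. → (4, 8)
9P: (4, 8) + (12, 9). λ = (9 - 8)/(12 - 4) ≡ 1/8 mod 23. 8⁻¹ ≡ 3 (mod 23), so λ ≡ 3.
  x = λ² - 4 - 12 = 9 - 16 ≡ 16; y = λ·(4 - 16) - 8 ≡ 2. → (16, 2)
10P: (16, 2) + (12, 9). λ = (9 - 2)/(12 - 16) ≡ 7/19 mod 23. 19⁻¹ ≡ 17 (mod 23), so λ ≡ 4.
  x = λ² - 16 - 12 = 16 - 28 ≡ 11; y = λ·(16 - 11) - 2 ≡ 18. → (11, 18)
11P: (11, 18) + (12, 9). λ = (9 - 18)/(12 - 11) ≡ 14/1 mod 23. 1⁻¹ ≡ 1 (mod 23), so λ ≡ 14.
  x = λ² - 11 - 12 = 196 - 23 ≡ 12; y = λ·(11 - 12) - 18 ≡ 14. → (12, 14)
12P: (12, 14) + (12, 9): same x and y₁ ≡ -y₂, so the sum is O.
12P = O, so the order is 12.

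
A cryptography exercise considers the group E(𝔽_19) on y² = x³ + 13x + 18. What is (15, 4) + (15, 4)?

(13, 16)

tangent at (15, 4): λ = (3·15² + 13)/(2·4) ≡ 4/8. 8⁻¹ ≡ 12 (mod 19) since 8·12 = 96 ≡ 1, so λ ≡ 4·12 ≡ 10.
  x = λ² - 15 - 15 = 100 - 30 ≡ 13; y = λ·(15 - 13) - 4 ≡ 16. → (13, 16)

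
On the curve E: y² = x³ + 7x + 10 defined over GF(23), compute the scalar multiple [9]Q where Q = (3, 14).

Double-and-add on 9 = (1001)₂. Start with Q = (3, 14) for the leading 1-bit.
double: tangent at (3, 14): λ = (3·3² + 7)/(2·14) ≡ 11/5. 5⁻¹ ≡ 14 (mod 23) since 5·14 = 70 ≡ 1, so λ ≡ 11·14 ≡ 16.
  x = λ² - 3 - 3 = 256 - 6 ≡ 20; y = λ·(3 - 20) - 14 ≡ 13. → (20, 13)
double: tangent at (20, 13): λ = (3·20² + 7)/(2·13) ≡ 11/3. 3⁻¹ ≡ 8 (mod 23), so λ ≡ 11·8 ≡ 19.
  x = λ² - 20 - 20 = 361 - 40 ≡ 22; y = λ·(20 - 22) - 13 ≡ 18. → (22, 18)
double: tangent at (22, 18): λ = (3·22² + 7)/(2·18) ≡ 10/13. 13⁻¹ ≡ 16 (mod 23), so λ ≡ 10·16 ≡ 22.
  x = λ² - 22 - 22 = 484 - 44 ≡ 3; y = λ·(22 - 3) - 18 ≡ 9. → (3, 9)
add Q: (3, 9) + (3, 14): same x and y₁ ≡ -y₂, so the sum is O.

O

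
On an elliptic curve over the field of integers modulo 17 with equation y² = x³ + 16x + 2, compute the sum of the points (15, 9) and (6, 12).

(15, 9) + (6, 12). λ = (12 - 9)/(6 - 15) ≡ 3/8 mod 17. 8⁻¹ ≡ 15 (mod 17), so λ ≡ 11.
  x = λ² - 15 - 6 = 121 - 21 ≡ 15; y = λ·(15 - 15) - 9 ≡ 8. → (15, 8)

(15, 8)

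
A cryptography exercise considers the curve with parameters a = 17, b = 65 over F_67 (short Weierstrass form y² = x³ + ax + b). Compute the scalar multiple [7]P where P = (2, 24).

Double-and-add on 7 = (111)₂. Start with P = (2, 24) for the leading 1-bit.
double: tangent at (2, 24): λ = (3·2² + 17)/(2·24) ≡ 29/48. 48⁻¹ ≡ 7 (mod 67) since 48·7 = 336 ≡ 1, so λ ≡ 29·7 ≡ 2.
  x = λ² - 2 - 2 = 4 - 4 ≡ 0; y = λ·(2 - 0) - 24 ≡ 47. → (0, 47)
add P: (0, 47) + (2, 24). λ = (24 - 47)/(2 - 0) ≡ 44/2 mod 67. 2⁻¹ ≡ 34 (mod 67) since 2·34 = 68 ≡ 1, so λ ≡ 22.
  x = λ² - 0 - 2 = 484 - 2 ≡ 13; y = λ·(0 - 13) - 47 ≡ 2. → (13, 2)
double: tangent at (13, 2): λ = (3·13² + 17)/(2·2) ≡ 55/4. 4⁻¹ ≡ 17 (mod 67) since 4·17 = 68 ≡ 1, so λ ≡ 55·17 ≡ 64.
  x = λ² - 13 - 13 = 4096 - 26 ≡ 50; y = λ·(13 - 50) - 2 ≡ 42. → (50, 42)
add P: (50, 42) + (2, 24). λ = (24 - 42)/(2 - 50) ≡ 49/19 mod 67. 19⁻¹ ≡ 60 (mod 67), so λ ≡ 59.
  x = λ² - 50 - 2 = 3481 - 52 ≡ 12; y = λ·(50 - 12) - 42 ≡ 56. → (12, 56)

(12, 56)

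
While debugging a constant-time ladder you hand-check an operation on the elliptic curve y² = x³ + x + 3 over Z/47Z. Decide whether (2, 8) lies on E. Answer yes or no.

no

y² = 8² ≡ 17; x³ + 1x + 3 = 13 ≡ 13 (mod 47). 17 ≠ 13.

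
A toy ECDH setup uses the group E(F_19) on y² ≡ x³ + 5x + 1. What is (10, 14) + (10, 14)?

tangent at (10, 14): λ = (3·10² + 5)/(2·14) ≡ 1/9. 9⁻¹ ≡ 17 (mod 19), so λ ≡ 1·17 ≡ 17.
  x = λ² - 10 - 10 = 289 - 20 ≡ 3; y = λ·(10 - 3) - 14 ≡ 10. → (3, 10)

(3, 10)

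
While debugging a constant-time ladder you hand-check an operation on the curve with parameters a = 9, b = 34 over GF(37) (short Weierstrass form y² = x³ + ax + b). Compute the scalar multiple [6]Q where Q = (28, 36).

(11, 24)

Double-and-add on 6 = (110)₂. Start with Q = (28, 36) for the leading 1-bit.
double: tangent at (28, 36): λ = (3·28² + 9)/(2·36) ≡ 30/35. 35⁻¹ ≡ 18 (mod 37), so λ ≡ 30·18 ≡ 22.
  x = λ² - 28 - 28 = 484 - 56 ≡ 21; y = λ·(28 - 21) - 36 ≡ 7. → (21, 7)
add Q: (21, 7) + (28, 36). λ = (36 - 7)/(28 - 21) ≡ 29/7 mod 37. 7⁻¹ ≡ 16 (mod 37), so λ ≡ 20.
  x = λ² - 21 - 28 = 400 - 49 ≡ 18; y = λ·(21 - 18) - 7 ≡ 16. → (18, 16)
double: tangent at (18, 16): λ = (3·18² + 9)/(2·16) ≡ 19/32. 32⁻¹ ≡ 22 (mod 37) since 32·22 = 704 ≡ 1, so λ ≡ 19·22 ≡ 11.
  x = λ² - 18 - 18 = 121 - 36 ≡ 11; y = λ·(18 - 11) - 16 ≡ 24. → (11, 24)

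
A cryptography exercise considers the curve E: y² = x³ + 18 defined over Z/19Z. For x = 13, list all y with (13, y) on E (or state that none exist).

x³ + 0x + 18 = 2215 ≡ 11 (mod 19).
Square roots of 11 mod 19: 7 and 12 (since 7² = 49 ≡ 11).

7, 12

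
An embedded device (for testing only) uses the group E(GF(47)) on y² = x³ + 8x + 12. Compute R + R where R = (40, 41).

(1, 31)

tangent at (40, 41): λ = (3·40² + 8)/(2·41) ≡ 14/35. 35⁻¹ ≡ 43 (mod 47), so λ ≡ 14·43 ≡ 38.
  x = λ² - 40 - 40 = 1444 - 80 ≡ 1; y = λ·(40 - 1) - 41 ≡ 31. → (1, 31)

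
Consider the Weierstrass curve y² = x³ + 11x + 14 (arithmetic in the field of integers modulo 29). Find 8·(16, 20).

Write P = (16, 20).
Double-and-add on 8 = (1000)₂. Start with P = (16, 20) for the leading 1-bit.
double: tangent at (16, 20): λ = (3·16² + 11)/(2·20) ≡ 25/11. 11⁻¹ ≡ 8 (mod 29), so λ ≡ 25·8 ≡ 26.
  x = λ² - 16 - 16 = 676 - 32 ≡ 6; y = λ·(16 - 6) - 20 ≡ 8. → (6, 8)
double: tangent at (6, 8): λ = (3·6² + 11)/(2·8) ≡ 3/16. 16⁻¹ ≡ 20 (mod 29), so λ ≡ 3·20 ≡ 2.
  x = λ² - 6 - 6 = 4 - 12 ≡ 21; y = λ·(6 - 21) - 8 ≡ 20. → (21, 20)
double: tangent at (21, 20): λ = (3·21² + 11)/(2·20) ≡ 0/11. 11⁻¹ ≡ 8 (mod 29), so λ ≡ 0·8 ≡ 0.
  x = λ² - 21 - 21 = 0 - 42 ≡ 16; y = λ·(21 - 16) - 20 ≡ 9. → (16, 9)

(16, 9)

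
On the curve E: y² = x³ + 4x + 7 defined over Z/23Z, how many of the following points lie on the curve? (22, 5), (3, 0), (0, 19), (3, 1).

(22, 5): 5² ≡ 2, rhs ≡ 2 → on.
(3, 0): 0² ≡ 0, rhs ≡ 0 → on.
(0, 19): 19² ≡ 16, rhs ≡ 7 → off.
(3, 1): 1² ≡ 1, rhs ≡ 0 → off.

2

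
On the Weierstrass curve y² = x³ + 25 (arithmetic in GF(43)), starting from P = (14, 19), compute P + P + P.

(22, 3)

Repeated addition: build up to 3P.
2P: tangent at (14, 19): λ = (3·14² + 0)/(2·19) ≡ 29/38. 38⁻¹ ≡ 17 (mod 43), so λ ≡ 29·17 ≡ 20.
  x = λ² - 14 - 14 = 400 - 28 ≡ 28; y = λ·(14 - 28) - 19 ≡ 2. → (28, 2)
3P: (28, 2) + (14, 19). λ = (19 - 2)/(14 - 28) ≡ 17/29 mod 43. 29⁻¹ ≡ 3 (mod 43) since 29·3 = 87 ≡ 1, so λ ≡ 8.
  x = λ² - 28 - 14 = 64 - 42 ≡ 22; y = λ·(28 - 22) - 2 ≡ 3. → (22, 3)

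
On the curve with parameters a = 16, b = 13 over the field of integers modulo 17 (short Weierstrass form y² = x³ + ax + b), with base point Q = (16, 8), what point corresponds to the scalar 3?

(10, 0)

Repeated addition: build up to 3Q.
2Q: tangent at (16, 8): λ = (3·16² + 16)/(2·8) ≡ 2/16. 16⁻¹ ≡ 16 (mod 17), so λ ≡ 2·16 ≡ 15.
  x = λ² - 16 - 16 = 225 - 32 ≡ 6; y = λ·(16 - 6) - 8 ≡ 6. → (6, 6)
3Q: (6, 6) + (16, 8). λ = (8 - 6)/(16 - 6) ≡ 2/10 mod 17. 10⁻¹ ≡ 12 (mod 17) since 10·12 = 120 ≡ 1, so λ ≡ 7.
  x = λ² - 6 - 16 = 49 - 22 ≡ 10; y = λ·(6 - 10) - 6 ≡ 0. → (10, 0)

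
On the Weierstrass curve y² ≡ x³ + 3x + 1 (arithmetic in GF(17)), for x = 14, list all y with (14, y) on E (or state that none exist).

x³ + 3x + 1 = 2787 ≡ 16 (mod 17).
Square roots of 16 mod 17: 4 and 13 (since 4² = 16 ≡ 16).

4, 13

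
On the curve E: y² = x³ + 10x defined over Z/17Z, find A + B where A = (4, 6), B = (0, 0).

(11, 9)

(4, 6) + (0, 0). λ = (0 - 6)/(0 - 4) ≡ 11/13 mod 17. 13⁻¹ ≡ 4 (mod 17), so λ ≡ 10.
  x = λ² - 4 - 0 = 100 - 4 ≡ 11; y = λ·(4 - 11) - 6 ≡ 9. → (11, 9)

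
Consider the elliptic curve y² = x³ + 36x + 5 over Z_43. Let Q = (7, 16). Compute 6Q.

(18, 11)

Double-and-add on 6 = (110)₂. Start with Q = (7, 16) for the leading 1-bit.
double: tangent at (7, 16): λ = (3·7² + 36)/(2·16) ≡ 11/32. 32⁻¹ ≡ 39 (mod 43), so λ ≡ 11·39 ≡ 42.
  x = λ² - 7 - 7 = 1764 - 14 ≡ 30; y = λ·(7 - 30) - 16 ≡ 7. → (30, 7)
add Q: (30, 7) + (7, 16). λ = (16 - 7)/(7 - 30) ≡ 9/20 mod 43. 20⁻¹ ≡ 28 (mod 43), so λ ≡ 37.
  x = λ² - 30 - 7 = 1369 - 37 ≡ 42; y = λ·(30 - 42) - 7 ≡ 22. → (42, 22)
double: tangent at (42, 22): λ = (3·42² + 36)/(2·22) ≡ 39/1. 1⁻¹ ≡ 1 (mod 43) since 1·1 = 1 ≡ 1, so λ ≡ 39·1 ≡ 39.
  x = λ² - 42 - 42 = 1521 - 84 ≡ 18; y = λ·(42 - 18) - 22 ≡ 11. → (18, 11)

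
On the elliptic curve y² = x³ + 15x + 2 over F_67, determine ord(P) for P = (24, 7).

2P: tangent at (24, 7): λ = (3·24² + 15)/(2·7) ≡ 1/14. 14⁻¹ ≡ 24 (mod 67), so λ ≡ 1·24 ≡ 24.
  x = λ² - 24 - 24 = 576 - 48 ≡ 59; y = λ·(24 - 59) - 7 ≡ 24. → (59, 24)
3P: (59, 24) + (24, 7). λ = (7 - 24)/(24 - 59) ≡ 50/32 mod 67. 32⁻¹ ≡ 44 (mod 67), so λ ≡ 56.
  x = λ² - 59 - 24 = 3136 - 83 ≡ 38; y = λ·(59 - 38) - 24 ≡ 13. → (38, 13)
4P: (38, 13) + (24, 7). λ = (7 - 13)/(24 - 38) ≡ 61/53 mod 67. 53⁻¹ ≡ 43 (mod 67) since 53·43 = 2279 ≡ 1, so λ ≡ 10.
  x = λ² - 38 - 24 = 100 - 62 ≡ 38; y = λ·(38 - 38) - 13 ≡ 54. → (38, 54)
5P: (38, 54) + (24, 7). λ = (7 - 54)/(24 - 38) ≡ 20/53 mod 67. 53⁻¹ ≡ 43 (mod 67), so λ ≡ 56.
  x = λ² - 38 - 24 = 3136 - 62 ≡ 59; y = λ·(38 - 59) - 54 ≡ 43. → (59, 43)
6P: (59, 43) + (24, 7). λ = (7 - 43)/(24 - 59) ≡ 31/32 mod 67. 32⁻¹ ≡ 44 (mod 67), so λ ≡ 24.
  x = λ² - 59 - 24 = 576 - 83 ≡ 24; y = λ·(59 - 24) - 43 ≡ 60. → (24, 60)
7P: (24, 60) + (24, 7): same x and y₁ ≡ -y₂, so the sum is ∞.
7P = ∞, so the order is 7.

7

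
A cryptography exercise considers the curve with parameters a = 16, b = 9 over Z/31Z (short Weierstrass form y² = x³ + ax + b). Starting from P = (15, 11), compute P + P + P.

Repeated addition: build up to 3P.
2P: tangent at (15, 11): λ = (3·15² + 16)/(2·11) ≡ 9/22. 22⁻¹ ≡ 24 (mod 31), so λ ≡ 9·24 ≡ 30.
  x = λ² - 15 - 15 = 900 - 30 ≡ 2; y = λ·(15 - 2) - 11 ≡ 7. → (2, 7)
3P: (2, 7) + (15, 11). λ = (11 - 7)/(15 - 2) ≡ 4/13 mod 31. 13⁻¹ ≡ 12 (mod 31) since 13·12 = 156 ≡ 1, so λ ≡ 17.
  x = λ² - 2 - 15 = 289 - 17 ≡ 24; y = λ·(2 - 24) - 7 ≡ 22. → (24, 22)

(24, 22)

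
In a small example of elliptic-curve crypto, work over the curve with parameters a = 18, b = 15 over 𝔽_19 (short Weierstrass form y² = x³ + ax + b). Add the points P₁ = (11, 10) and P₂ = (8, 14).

(6, 15)

(11, 10) + (8, 14). λ = (14 - 10)/(8 - 11) ≡ 4/16 mod 19. 16⁻¹ ≡ 6 (mod 19) since 16·6 = 96 ≡ 1, so λ ≡ 5.
  x = λ² - 11 - 8 = 25 - 19 ≡ 6; y = λ·(11 - 6) - 10 ≡ 15. → (6, 15)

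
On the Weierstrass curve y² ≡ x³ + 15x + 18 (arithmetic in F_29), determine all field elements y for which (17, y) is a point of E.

13, 16

x³ + 15x + 18 = 5186 ≡ 24 (mod 29).
Square roots of 24 mod 29: 13 and 16 (since 13² = 169 ≡ 24).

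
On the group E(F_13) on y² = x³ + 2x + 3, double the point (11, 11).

(0, 9)

tangent at (11, 11): λ = (3·11² + 2)/(2·11) ≡ 1/9. 9⁻¹ ≡ 3 (mod 13), so λ ≡ 1·3 ≡ 3.
  x = λ² - 11 - 11 = 9 - 22 ≡ 0; y = λ·(11 - 0) - 11 ≡ 9. → (0, 9)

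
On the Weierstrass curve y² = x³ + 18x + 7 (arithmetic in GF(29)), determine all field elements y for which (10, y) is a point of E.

none

x³ + 18x + 7 = 1187 ≡ 27 (mod 29).
27 is a non-residue mod 29; no y exists.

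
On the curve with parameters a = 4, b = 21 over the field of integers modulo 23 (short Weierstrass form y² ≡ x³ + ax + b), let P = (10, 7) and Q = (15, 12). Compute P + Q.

(10, 7) + (15, 12). λ = (12 - 7)/(15 - 10) ≡ 5/5 mod 23. 5⁻¹ ≡ 14 (mod 23) since 5·14 = 70 ≡ 1, so λ ≡ 1.
  x = λ² - 10 - 15 = 1 - 25 ≡ 22; y = λ·(10 - 22) - 7 ≡ 4. → (22, 4)

(22, 4)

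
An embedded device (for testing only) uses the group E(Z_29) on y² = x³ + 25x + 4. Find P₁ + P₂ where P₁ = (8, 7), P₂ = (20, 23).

(6, 15)

(8, 7) + (20, 23). λ = (23 - 7)/(20 - 8) ≡ 16/12 mod 29. 12⁻¹ ≡ 17 (mod 29) since 12·17 = 204 ≡ 1, so λ ≡ 11.
  x = λ² - 8 - 20 = 121 - 28 ≡ 6; y = λ·(8 - 6) - 7 ≡ 15. → (6, 15)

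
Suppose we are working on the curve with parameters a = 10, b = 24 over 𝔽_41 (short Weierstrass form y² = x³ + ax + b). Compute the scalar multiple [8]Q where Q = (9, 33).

(15, 33)

Double-and-add on 8 = (1000)₂. Start with Q = (9, 33) for the leading 1-bit.
double: tangent at (9, 33): λ = (3·9² + 10)/(2·33) ≡ 7/25. 25⁻¹ ≡ 23 (mod 41) since 25·23 = 575 ≡ 1, so λ ≡ 7·23 ≡ 38.
  x = λ² - 9 - 9 = 1444 - 18 ≡ 32; y = λ·(9 - 32) - 33 ≡ 36. → (32, 36)
double: tangent at (32, 36): λ = (3·32² + 10)/(2·36) ≡ 7/31. 31⁻¹ ≡ 4 (mod 41) since 31·4 = 124 ≡ 1, so λ ≡ 7·4 ≡ 28.
  x = λ² - 32 - 32 = 784 - 64 ≡ 23; y = λ·(32 - 23) - 36 ≡ 11. → (23, 11)
double: tangent at (23, 11): λ = (3·23² + 10)/(2·11) ≡ 39/22. 22⁻¹ ≡ 28 (mod 41) since 22·28 = 616 ≡ 1, so λ ≡ 39·28 ≡ 26.
  x = λ² - 23 - 23 = 676 - 46 ≡ 15; y = λ·(23 - 15) - 11 ≡ 33. → (15, 33)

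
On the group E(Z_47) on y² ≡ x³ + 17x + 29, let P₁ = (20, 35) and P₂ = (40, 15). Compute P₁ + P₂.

(35, 27)

(20, 35) + (40, 15). λ = (15 - 35)/(40 - 20) ≡ 27/20 mod 47. 20⁻¹ ≡ 40 (mod 47), so λ ≡ 46.
  x = λ² - 20 - 40 = 2116 - 60 ≡ 35; y = λ·(20 - 35) - 35 ≡ 27. → (35, 27)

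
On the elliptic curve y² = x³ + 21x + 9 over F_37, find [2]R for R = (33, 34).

(20, 20)

tangent at (33, 34): λ = (3·33² + 21)/(2·34) ≡ 32/31. 31⁻¹ ≡ 6 (mod 37), so λ ≡ 32·6 ≡ 7.
  x = λ² - 33 - 33 = 49 - 66 ≡ 20; y = λ·(33 - 20) - 34 ≡ 20. → (20, 20)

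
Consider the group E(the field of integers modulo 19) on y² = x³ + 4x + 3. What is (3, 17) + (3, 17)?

tangent at (3, 17): λ = (3·3² + 4)/(2·17) ≡ 12/15. 15⁻¹ ≡ 14 (mod 19) since 15·14 = 210 ≡ 1, so λ ≡ 12·14 ≡ 16.
  x = λ² - 3 - 3 = 256 - 6 ≡ 3; y = λ·(3 - 3) - 17 ≡ 2. → (3, 2)

(3, 2)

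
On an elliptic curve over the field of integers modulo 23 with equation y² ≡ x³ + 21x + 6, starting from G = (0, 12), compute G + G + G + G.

(15, 4)

Double-and-add on 4 = (100)₂. Start with G = (0, 12) for the leading 1-bit.
double: tangent at (0, 12): λ = (3·0² + 21)/(2·12) ≡ 21/1. 1⁻¹ ≡ 1 (mod 23), so λ ≡ 21·1 ≡ 21.
  x = λ² - 0 - 0 = 441 - 0 ≡ 4; y = λ·(0 - 4) - 12 ≡ 19. → (4, 19)
double: tangent at (4, 19): λ = (3·4² + 21)/(2·19) ≡ 0/15. 15⁻¹ ≡ 20 (mod 23) since 15·20 = 300 ≡ 1, so λ ≡ 0·20 ≡ 0.
  x = λ² - 4 - 4 = 0 - 8 ≡ 15; y = λ·(4 - 15) - 19 ≡ 4. → (15, 4)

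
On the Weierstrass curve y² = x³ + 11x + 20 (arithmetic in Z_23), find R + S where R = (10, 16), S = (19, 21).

(10, 16) + (19, 21). λ = (21 - 16)/(19 - 10) ≡ 5/9 mod 23. 9⁻¹ ≡ 18 (mod 23), so λ ≡ 21.
  x = λ² - 10 - 19 = 441 - 29 ≡ 21; y = λ·(10 - 21) - 16 ≡ 6. → (21, 6)

(21, 6)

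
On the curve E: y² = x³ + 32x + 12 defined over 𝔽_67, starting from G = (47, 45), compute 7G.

(53, 61)

Repeated addition: build up to 7G.
2G: tangent at (47, 45): λ = (3·47² + 32)/(2·45) ≡ 26/23. 23⁻¹ ≡ 35 (mod 67), so λ ≡ 26·35 ≡ 39.
  x = λ² - 47 - 47 = 1521 - 94 ≡ 20; y = λ·(47 - 20) - 45 ≡ 3. → (20, 3)
3G: (20, 3) + (47, 45). λ = (45 - 3)/(47 - 20) ≡ 42/27 mod 67. 27⁻¹ ≡ 5 (mod 67) since 27·5 = 135 ≡ 1, so λ ≡ 9.
  x = λ² - 20 - 47 = 81 - 67 ≡ 14; y = λ·(20 - 14) - 3 ≡ 51. → (14, 51)
4G: (14, 51) + (47, 45). λ = (45 - 51)/(47 - 14) ≡ 61/33 mod 67. 33⁻¹ ≡ 65 (mod 67) since 33·65 = 2145 ≡ 1, so λ ≡ 12.
  x = λ² - 14 - 47 = 144 - 61 ≡ 16; y = λ·(14 - 16) - 51 ≡ 59. → (16, 59)
5G: (16, 59) + (47, 45). λ = (45 - 59)/(47 - 16) ≡ 53/31 mod 67. 31⁻¹ ≡ 13 (mod 67), so λ ≡ 19.
  x = λ² - 16 - 47 = 361 - 63 ≡ 30; y = λ·(16 - 30) - 59 ≡ 10. → (30, 10)
6G: (30, 10) + (47, 45). λ = (45 - 10)/(47 - 30) ≡ 35/17 mod 67. 17⁻¹ ≡ 4 (mod 67), so λ ≡ 6.
  x = λ² - 30 - 47 = 36 - 77 ≡ 26; y = λ·(30 - 26) - 10 ≡ 14. → (26, 14)
7G: (26, 14) + (47, 45). λ = (45 - 14)/(47 - 26) ≡ 31/21 mod 67. 21⁻¹ ≡ 16 (mod 67), so λ ≡ 27.
  x = λ² - 26 - 47 = 729 - 73 ≡ 53; y = λ·(26 - 53) - 14 ≡ 61. → (53, 61)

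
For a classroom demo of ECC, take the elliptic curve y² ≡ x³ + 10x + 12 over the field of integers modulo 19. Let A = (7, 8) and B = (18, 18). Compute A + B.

(7, 8) + (18, 18). λ = (18 - 8)/(18 - 7) ≡ 10/11 mod 19. 11⁻¹ ≡ 7 (mod 19) since 11·7 = 77 ≡ 1, so λ ≡ 13.
  x = λ² - 7 - 18 = 169 - 25 ≡ 11; y = λ·(7 - 11) - 8 ≡ 16. → (11, 16)

(11, 16)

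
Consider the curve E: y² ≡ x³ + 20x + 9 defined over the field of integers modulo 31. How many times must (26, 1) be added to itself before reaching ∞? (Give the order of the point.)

2P: tangent at (26, 1): λ = (3·26² + 20)/(2·1) ≡ 2/2. 2⁻¹ ≡ 16 (mod 31) since 2·16 = 32 ≡ 1, so λ ≡ 2·16 ≡ 1.
  x = λ² - 26 - 26 = 1 - 52 ≡ 11; y = λ·(26 - 11) - 1 ≡ 14. → (11, 14)
3P: (11, 14) + (26, 1). λ = (1 - 14)/(26 - 11) ≡ 18/15 mod 31. 15⁻¹ ≡ 29 (mod 31), so λ ≡ 26.
  x = λ² - 11 - 26 = 676 - 37 ≡ 19; y = λ·(11 - 19) - 14 ≡ 26. → (19, 26)
4P: (19, 26) + (26, 1). λ = (1 - 26)/(26 - 19) ≡ 6/7 mod 31. 7⁻¹ ≡ 9 (mod 31), so λ ≡ 23.
  x = λ² - 19 - 26 = 529 - 45 ≡ 19; y = λ·(19 - 19) - 26 ≡ 5. → (19, 5)
5P: (19, 5) + (26, 1). λ = (1 - 5)/(26 - 19) ≡ 27/7 mod 31. 7⁻¹ ≡ 9 (mod 31) since 7·9 = 63 ≡ 1, so λ ≡ 26.
  x = λ² - 19 - 26 = 676 - 45 ≡ 11; y = λ·(19 - 11) - 5 ≡ 17. → (11, 17)
6P: (11, 17) + (26, 1). λ = (1 - 17)/(26 - 11) ≡ 15/15 mod 31. 15⁻¹ ≡ 29 (mod 31) since 15·29 = 435 ≡ 1, so λ ≡ 1.
  x = λ² - 11 - 26 = 1 - 37 ≡ 26; y = λ·(11 - 26) - 17 ≡ 30. → (26, 30)
7P: (26, 30) + (26, 1): same x and y₁ ≡ -y₂, so the sum is ∞.
7P = ∞, so the order is 7.

7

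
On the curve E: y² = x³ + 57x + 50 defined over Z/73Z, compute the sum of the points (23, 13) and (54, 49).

(23, 13) + (54, 49). λ = (49 - 13)/(54 - 23) ≡ 36/31 mod 73. 31⁻¹ ≡ 33 (mod 73) since 31·33 = 1023 ≡ 1, so λ ≡ 20.
  x = λ² - 23 - 54 = 400 - 77 ≡ 31; y = λ·(23 - 31) - 13 ≡ 46. → (31, 46)

(31, 46)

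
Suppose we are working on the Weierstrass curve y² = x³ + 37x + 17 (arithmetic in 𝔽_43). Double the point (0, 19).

tangent at (0, 19): λ = (3·0² + 37)/(2·19) ≡ 37/38. 38⁻¹ ≡ 17 (mod 43), so λ ≡ 37·17 ≡ 27.
  x = λ² - 0 - 0 = 729 - 0 ≡ 41; y = λ·(0 - 41) - 19 ≡ 35. → (41, 35)

(41, 35)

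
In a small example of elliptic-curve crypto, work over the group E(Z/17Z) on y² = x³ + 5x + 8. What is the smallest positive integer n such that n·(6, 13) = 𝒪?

2P: tangent at (6, 13): λ = (3·6² + 5)/(2·13) ≡ 11/9. 9⁻¹ ≡ 2 (mod 17), so λ ≡ 11·2 ≡ 5.
  x = λ² - 6 - 6 = 25 - 12 ≡ 13; y = λ·(6 - 13) - 13 ≡ 3. → (13, 3)
3P: (13, 3) + (6, 13). λ = (13 - 3)/(6 - 13) ≡ 10/10 mod 17. 10⁻¹ ≡ 12 (mod 17) since 10·12 = 120 ≡ 1, so λ ≡ 1.
  x = λ² - 13 - 6 = 1 - 19 ≡ 16; y = λ·(13 - 16) - 3 ≡ 11. → (16, 11)
4P: (16, 11) + (6, 13). λ = (13 - 11)/(6 - 16) ≡ 2/7 mod 17. 7⁻¹ ≡ 5 (mod 17), so λ ≡ 10.
  x = λ² - 16 - 6 = 100 - 22 ≡ 10; y = λ·(16 - 10) - 11 ≡ 15. → (10, 15)
5P: (10, 15) + (6, 13). λ = (13 - 15)/(6 - 10) ≡ 15/13 mod 17. 13⁻¹ ≡ 4 (mod 17) since 13·4 = 52 ≡ 1, so λ ≡ 9.
  x = λ² - 10 - 6 = 81 - 16 ≡ 14; y = λ·(10 - 14) - 15 ≡ 0. → (14, 0)
6P: (14, 0) + (6, 13). λ = (13 - 0)/(6 - 14) ≡ 13/9 mod 17. 9⁻¹ ≡ 2 (mod 17), so λ ≡ 9.
  x = λ² - 14 - 6 = 81 - 20 ≡ 10; y = λ·(14 - 10) - 0 ≡ 2. → (10, 2)
7P: (10, 2) + (6, 13). λ = (13 - 2)/(6 - 10) ≡ 11/13 mod 17. 13⁻¹ ≡ 4 (mod 17), so λ ≡ 10.
  x = λ² - 10 - 6 = 100 - 16 ≡ 16; y = λ·(10 - 16) - 2 ≡ 6. → (16, 6)
8P: (16, 6) + (6, 13). λ = (13 - 6)/(6 - 16) ≡ 7/7 mod 17. 7⁻¹ ≡ 5 (mod 17) since 7·5 = 35 ≡ 1, so λ ≡ 1.
  x = λ² - 16 - 6 = 1 - 22 ≡ 13; y = λ·(16 - 13) - 6 ≡ 14. → (13, 14)
9P: (13, 14) + (6, 13). λ = (13 - 14)/(6 - 13) ≡ 16/10 mod 17. 10⁻¹ ≡ 12 (mod 17) since 10·12 = 120 ≡ 1, so λ ≡ 5.
  x = λ² - 13 - 6 = 25 - 19 ≡ 6; y = λ·(13 - 6) - 14 ≡ 4. → (6, 4)
10P: (6, 4) + (6, 13): same x and y₁ ≡ -y₂, so the sum is 𝒪.
10P = 𝒪, so the order is 10.

10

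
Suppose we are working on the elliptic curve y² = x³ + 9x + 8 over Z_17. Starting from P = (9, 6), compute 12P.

Double-and-add on 12 = (1100)₂. Start with P = (9, 6) for the leading 1-bit.
double: tangent at (9, 6): λ = (3·9² + 9)/(2·6) ≡ 14/12. 12⁻¹ ≡ 10 (mod 17), so λ ≡ 14·10 ≡ 4.
  x = λ² - 9 - 9 = 16 - 18 ≡ 15; y = λ·(9 - 15) - 6 ≡ 4. → (15, 4)
add P: (15, 4) + (9, 6). λ = (6 - 4)/(9 - 15) ≡ 2/11 mod 17. 11⁻¹ ≡ 14 (mod 17) since 11·14 = 154 ≡ 1, so λ ≡ 11.
  x = λ² - 15 - 9 = 121 - 24 ≡ 12; y = λ·(15 - 12) - 4 ≡ 12. → (12, 12)
double: tangent at (12, 12): λ = (3·12² + 9)/(2·12) ≡ 16/7. 7⁻¹ ≡ 5 (mod 17), so λ ≡ 16·5 ≡ 12.
  x = λ² - 12 - 12 = 144 - 24 ≡ 1; y = λ·(12 - 1) - 12 ≡ 1. → (1, 1)
double: tangent at (1, 1): λ = (3·1² + 9)/(2·1) ≡ 12/2. 2⁻¹ ≡ 9 (mod 17) since 2·9 = 18 ≡ 1, so λ ≡ 12·9 ≡ 6.
  x = λ² - 1 - 1 = 36 - 2 ≡ 0; y = λ·(1 - 0) - 1 ≡ 5. → (0, 5)

(0, 5)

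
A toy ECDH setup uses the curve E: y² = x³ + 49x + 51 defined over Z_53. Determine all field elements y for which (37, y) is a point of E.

x³ + 49x + 51 = 52517 ≡ 47 (mod 53).
Square roots of 47 mod 53: 10 and 43 (since 10² = 100 ≡ 47).

10, 43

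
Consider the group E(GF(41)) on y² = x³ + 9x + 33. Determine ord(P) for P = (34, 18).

2P: tangent at (34, 18): λ = (3·34² + 9)/(2·18) ≡ 33/36. 36⁻¹ ≡ 8 (mod 41), so λ ≡ 33·8 ≡ 18.
  x = λ² - 34 - 34 = 324 - 68 ≡ 10; y = λ·(34 - 10) - 18 ≡ 4. → (10, 4)
3P: (10, 4) + (34, 18). λ = (18 - 4)/(34 - 10) ≡ 14/24 mod 41. 24⁻¹ ≡ 12 (mod 41), so λ ≡ 4.
  x = λ² - 10 - 34 = 16 - 44 ≡ 13; y = λ·(10 - 13) - 4 ≡ 25. → (13, 25)
4P: (13, 25) + (34, 18). λ = (18 - 25)/(34 - 13) ≡ 34/21 mod 41. 21⁻¹ ≡ 2 (mod 41), so λ ≡ 27.
  x = λ² - 13 - 34 = 729 - 47 ≡ 26; y = λ·(13 - 26) - 25 ≡ 34. → (26, 34)
5P: (26, 34) + (34, 18). λ = (18 - 34)/(34 - 26) ≡ 25/8 mod 41. 8⁻¹ ≡ 36 (mod 41), so λ ≡ 39.
  x = λ² - 26 - 34 = 1521 - 60 ≡ 26; y = λ·(26 - 26) - 34 ≡ 7. → (26, 7)
6P: (26, 7) + (34, 18). λ = (18 - 7)/(34 - 26) ≡ 11/8 mod 41. 8⁻¹ ≡ 36 (mod 41) since 8·36 = 288 ≡ 1, so λ ≡ 27.
  x = λ² - 26 - 34 = 729 - 60 ≡ 13; y = λ·(26 - 13) - 7 ≡ 16. → (13, 16)
7P: (13, 16) + (34, 18). λ = (18 - 16)/(34 - 13) ≡ 2/21 mod 41. 21⁻¹ ≡ 2 (mod 41), so λ ≡ 4.
  x = λ² - 13 - 34 = 16 - 47 ≡ 10; y = λ·(13 - 10) - 16 ≡ 37. → (10, 37)
8P: (10, 37) + (34, 18). λ = (18 - 37)/(34 - 10) ≡ 22/24 mod 41. 24⁻¹ ≡ 12 (mod 41) since 24·12 = 288 ≡ 1, so λ ≡ 18.
  x = λ² - 10 - 34 = 324 - 44 ≡ 34; y = λ·(10 - 34) - 37 ≡ 23. → (34, 23)
9P: (34, 23) + (34, 18): same x and y₁ ≡ -y₂, so the sum is O.
9P = O, so the order is 9.

9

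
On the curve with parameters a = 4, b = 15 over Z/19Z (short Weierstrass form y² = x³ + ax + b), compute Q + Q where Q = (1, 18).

tangent at (1, 18): λ = (3·1² + 4)/(2·18) ≡ 7/17. 17⁻¹ ≡ 9 (mod 19), so λ ≡ 7·9 ≡ 6.
  x = λ² - 1 - 1 = 36 - 2 ≡ 15; y = λ·(1 - 15) - 18 ≡ 12. → (15, 12)

(15, 12)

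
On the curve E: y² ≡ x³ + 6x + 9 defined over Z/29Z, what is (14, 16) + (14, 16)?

(26, 15)

tangent at (14, 16): λ = (3·14² + 6)/(2·16) ≡ 14/3. 3⁻¹ ≡ 10 (mod 29), so λ ≡ 14·10 ≡ 24.
  x = λ² - 14 - 14 = 576 - 28 ≡ 26; y = λ·(14 - 26) - 16 ≡ 15. → (26, 15)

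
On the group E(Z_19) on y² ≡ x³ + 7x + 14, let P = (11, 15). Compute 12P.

Repeated addition: build up to 12P.
2P: tangent at (11, 15): λ = (3·11² + 7)/(2·15) ≡ 9/11. 11⁻¹ ≡ 7 (mod 19), so λ ≡ 9·7 ≡ 6.
  x = λ² - 11 - 11 = 36 - 22 ≡ 14; y = λ·(11 - 14) - 15 ≡ 5. → (14, 5)
3P: (14, 5) + (11, 15). λ = (15 - 5)/(11 - 14) ≡ 10/16 mod 19. 16⁻¹ ≡ 6 (mod 19), so λ ≡ 3.
  x = λ² - 14 - 11 = 9 - 25 ≡ 3; y = λ·(14 - 3) - 5 ≡ 9. → (3, 9)
4P: (3, 9) + (11, 15). λ = (15 - 9)/(11 - 3) ≡ 6/8 mod 19. 8⁻¹ ≡ 12 (mod 19), so λ ≡ 15.
  x = λ² - 3 - 11 = 225 - 14 ≡ 2; y = λ·(3 - 2) - 9 ≡ 6. → (2, 6)
5P: (2, 6) + (11, 15). λ = (15 - 6)/(11 - 2) ≡ 9/9 mod 19. 9⁻¹ ≡ 17 (mod 19) since 9·17 = 153 ≡ 1, so λ ≡ 1.
  x = λ² - 2 - 11 = 1 - 13 ≡ 7; y = λ·(2 - 7) - 6 ≡ 8. → (7, 8)
6P: (7, 8) + (11, 15). λ = (15 - 8)/(11 - 7) ≡ 7/4 mod 19. 4⁻¹ ≡ 5 (mod 19), so λ ≡ 16.
  x = λ² - 7 - 11 = 256 - 18 ≡ 10; y = λ·(7 - 10) - 8 ≡ 1. → (10, 1)
7P: (10, 1) + (11, 15). λ = (15 - 1)/(11 - 10) ≡ 14/1 mod 19. 1⁻¹ ≡ 1 (mod 19) since 1·1 = 1 ≡ 1, so λ ≡ 14.
  x = λ² - 10 - 11 = 196 - 21 ≡ 4; y = λ·(10 - 4) - 1 ≡ 7. → (4, 7)
8P: (4, 7) + (11, 15). λ = (15 - 7)/(11 - 4) ≡ 8/7 mod 19. 7⁻¹ ≡ 11 (mod 19) since 7·11 = 77 ≡ 1, so λ ≡ 12.
  x = λ² - 4 - 11 = 144 - 15 ≡ 15; y = λ·(4 - 15) - 7 ≡ 13. → (15, 13)
9P: (15, 13) + (11, 15). λ = (15 - 13)/(11 - 15) ≡ 2/15 mod 19. 15⁻¹ ≡ 14 (mod 19) since 15·14 = 210 ≡ 1, so λ ≡ 9.
  x = λ² - 15 - 11 = 81 - 26 ≡ 17; y = λ·(15 - 17) - 13 ≡ 7. → (17, 7)
10P: (17, 7) + (11, 15). λ = (15 - 7)/(11 - 17) ≡ 8/13 mod 19. 13⁻¹ ≡ 3 (mod 19) since 13·3 = 39 ≡ 1, so λ ≡ 5.
  x = λ² - 17 - 11 = 25 - 28 ≡ 16; y = λ·(17 - 16) - 7 ≡ 17. → (16, 17)
11P: (16, 17) + (11, 15). λ = (15 - 17)/(11 - 16) ≡ 17/14 mod 19. 14⁻¹ ≡ 15 (mod 19), so λ ≡ 8.
  x = λ² - 16 - 11 = 64 - 27 ≡ 18; y = λ·(16 - 18) - 17 ≡ 5. → (18, 5)
12P: (18, 5) + (11, 15). λ = (15 - 5)/(11 - 18) ≡ 10/12 mod 19. 12⁻¹ ≡ 8 (mod 19), so λ ≡ 4.
  x = λ² - 18 - 11 = 16 - 29 ≡ 6; y = λ·(18 - 6) - 5 ≡ 5. → (6, 5)

(6, 5)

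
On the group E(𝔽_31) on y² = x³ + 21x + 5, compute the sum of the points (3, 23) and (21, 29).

(3, 23) + (21, 29). λ = (29 - 23)/(21 - 3) ≡ 6/18 mod 31. 18⁻¹ ≡ 19 (mod 31) since 18·19 = 342 ≡ 1, so λ ≡ 21.
  x = λ² - 3 - 21 = 441 - 24 ≡ 14; y = λ·(3 - 14) - 23 ≡ 25. → (14, 25)

(14, 25)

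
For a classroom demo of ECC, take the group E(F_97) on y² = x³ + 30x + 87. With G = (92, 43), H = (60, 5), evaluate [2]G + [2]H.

First 2G:
Repeated addition: build up to 2G.
2G: tangent at (92, 43): λ = (3·92² + 30)/(2·43) ≡ 8/86. 86⁻¹ ≡ 44 (mod 97), so λ ≡ 8·44 ≡ 61.
  x = λ² - 92 - 92 = 3721 - 184 ≡ 45; y = λ·(92 - 45) - 43 ≡ 11. → (45, 11)
2G = (45, 11).
Next 2H:
Repeated addition: build up to 2H.
2H: tangent at (60, 5): λ = (3·60² + 30)/(2·5) ≡ 63/10. 10⁻¹ ≡ 68 (mod 97) since 10·68 = 680 ≡ 1, so λ ≡ 63·68 ≡ 16.
  x = λ² - 60 - 60 = 256 - 120 ≡ 39; y = λ·(60 - 39) - 5 ≡ 40. → (39, 40)
2H = (39, 40).
Finally 2G + 2H:
(45, 11) + (39, 40). λ = (40 - 11)/(39 - 45) ≡ 29/91 mod 97. 91⁻¹ ≡ 16 (mod 97), so λ ≡ 76.
  x = λ² - 45 - 39 = 5776 - 84 ≡ 66; y = λ·(45 - 66) - 11 ≡ 42. → (66, 42)

(66, 42)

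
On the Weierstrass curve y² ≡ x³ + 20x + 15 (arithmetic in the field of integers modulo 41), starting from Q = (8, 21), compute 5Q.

(1, 35)

Repeated addition: build up to 5Q.
2Q: tangent at (8, 21): λ = (3·8² + 20)/(2·21) ≡ 7/1. 1⁻¹ ≡ 1 (mod 41), so λ ≡ 7·1 ≡ 7.
  x = λ² - 8 - 8 = 49 - 16 ≡ 33; y = λ·(8 - 33) - 21 ≡ 9. → (33, 9)
3Q: (33, 9) + (8, 21). λ = (21 - 9)/(8 - 33) ≡ 12/16 mod 41. 16⁻¹ ≡ 18 (mod 41) since 16·18 = 288 ≡ 1, so λ ≡ 11.
  x = λ² - 33 - 8 = 121 - 41 ≡ 39; y = λ·(33 - 39) - 9 ≡ 7. → (39, 7)
4Q: (39, 7) + (8, 21). λ = (21 - 7)/(8 - 39) ≡ 14/10 mod 41. 10⁻¹ ≡ 37 (mod 41), so λ ≡ 26.
  x = λ² - 39 - 8 = 676 - 47 ≡ 14; y = λ·(39 - 14) - 7 ≡ 28. → (14, 28)
5Q: (14, 28) + (8, 21). λ = (21 - 28)/(8 - 14) ≡ 34/35 mod 41. 35⁻¹ ≡ 34 (mod 41), so λ ≡ 8.
  x = λ² - 14 - 8 = 64 - 22 ≡ 1; y = λ·(14 - 1) - 28 ≡ 35. → (1, 35)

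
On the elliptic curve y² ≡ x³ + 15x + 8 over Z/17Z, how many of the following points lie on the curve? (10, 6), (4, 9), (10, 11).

3

(10, 6): 6² ≡ 2, rhs ≡ 2 → on.
(4, 9): 9² ≡ 13, rhs ≡ 13 → on.
(10, 11): 11² ≡ 2, rhs ≡ 2 → on.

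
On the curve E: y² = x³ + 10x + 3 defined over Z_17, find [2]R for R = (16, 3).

tangent at (16, 3): λ = (3·16² + 10)/(2·3) ≡ 13/6. 6⁻¹ ≡ 3 (mod 17), so λ ≡ 13·3 ≡ 5.
  x = λ² - 16 - 16 = 25 - 32 ≡ 10; y = λ·(16 - 10) - 3 ≡ 10. → (10, 10)

(10, 10)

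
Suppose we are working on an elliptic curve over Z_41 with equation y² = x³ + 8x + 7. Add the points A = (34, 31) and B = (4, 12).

(34, 31) + (4, 12). λ = (12 - 31)/(4 - 34) ≡ 22/11 mod 41. 11⁻¹ ≡ 15 (mod 41), so λ ≡ 2.
  x = λ² - 34 - 4 = 4 - 38 ≡ 7; y = λ·(34 - 7) - 31 ≡ 23. → (7, 23)

(7, 23)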